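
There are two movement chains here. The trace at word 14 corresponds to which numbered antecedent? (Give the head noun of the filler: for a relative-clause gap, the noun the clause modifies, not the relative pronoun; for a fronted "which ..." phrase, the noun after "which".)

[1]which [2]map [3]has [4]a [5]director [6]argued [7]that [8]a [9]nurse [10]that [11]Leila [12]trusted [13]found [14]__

2

The marked gap is the direct object of "found".
Its filler is the fronted wh-phrase "which map", at word 2.
(The other dependency links word 9 to a gap after word 12.)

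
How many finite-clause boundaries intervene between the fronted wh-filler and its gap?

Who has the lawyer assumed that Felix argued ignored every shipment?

"who" is extracted from the subject of "ignored".
Boundaries crossed, outermost first: [that], [Ø] — 2 in total.

2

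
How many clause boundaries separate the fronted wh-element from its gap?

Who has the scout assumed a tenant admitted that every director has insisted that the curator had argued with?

3

"who" is extracted from the PP object of "argued".
Boundaries crossed, outermost first: [Ø], [that], [that] — 3 in total.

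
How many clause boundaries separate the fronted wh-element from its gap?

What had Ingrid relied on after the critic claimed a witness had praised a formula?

0

"what" originates inside the matrix clause — no clause boundary is crossed.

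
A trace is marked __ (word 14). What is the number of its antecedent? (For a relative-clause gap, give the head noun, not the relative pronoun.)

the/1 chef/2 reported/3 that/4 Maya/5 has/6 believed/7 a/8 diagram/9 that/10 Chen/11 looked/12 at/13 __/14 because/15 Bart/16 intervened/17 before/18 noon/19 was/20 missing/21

The gap at 14 is the prepositional object of "looked", inside a relative clause.
The relative pronoun is "that" (word 10); it is bound by the head noun immediately before it.
Its filler is the head noun "diagram", at word 9.

9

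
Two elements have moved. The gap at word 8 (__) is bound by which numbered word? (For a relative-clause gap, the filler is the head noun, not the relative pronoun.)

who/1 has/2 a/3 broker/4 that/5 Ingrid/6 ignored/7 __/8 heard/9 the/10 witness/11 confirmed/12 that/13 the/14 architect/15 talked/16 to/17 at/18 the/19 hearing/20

The marked gap is inside the relative clause, the direct object of "ignored".
Its filler is the head noun "broker" (via "that"), at word 4.
(The other dependency links word 1 to a gap after word 17.)

4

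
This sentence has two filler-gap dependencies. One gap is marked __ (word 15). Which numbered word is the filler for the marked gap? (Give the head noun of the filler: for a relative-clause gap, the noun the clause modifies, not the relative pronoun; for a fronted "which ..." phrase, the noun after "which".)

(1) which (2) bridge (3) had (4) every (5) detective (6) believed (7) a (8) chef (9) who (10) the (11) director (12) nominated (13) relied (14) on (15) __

2

The marked gap is the object of the preposition "on" of "relied".
Its filler is the fronted wh-phrase "which bridge", at word 2.
(The other dependency links word 8 to a gap after word 12.)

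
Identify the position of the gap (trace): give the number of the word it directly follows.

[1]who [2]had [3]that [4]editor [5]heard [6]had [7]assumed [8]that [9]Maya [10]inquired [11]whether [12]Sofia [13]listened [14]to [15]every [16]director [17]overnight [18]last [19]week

5

The displaced element is "who" (word 1).
It is linked across 1 clause boundary (Ø).
It functions as the subject of "assumed", so the gap sits immediately after word 5 ("heard").
Base order: That editor had heard who had assumed that Maya inquired whether Sofia listened to every director overnight last week.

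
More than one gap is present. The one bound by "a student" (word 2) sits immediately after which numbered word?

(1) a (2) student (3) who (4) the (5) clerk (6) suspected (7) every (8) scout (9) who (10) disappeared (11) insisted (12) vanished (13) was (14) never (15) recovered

11

The displaced element is "a student" (word 2).
It is linked across 2 clause boundaries (Ø → Ø).
It functions as the subject of "vanished", so the gap sits immediately after word 11 ("insisted").
Base order: The clerk suspected every scout who disappeared insisted that a student vanished.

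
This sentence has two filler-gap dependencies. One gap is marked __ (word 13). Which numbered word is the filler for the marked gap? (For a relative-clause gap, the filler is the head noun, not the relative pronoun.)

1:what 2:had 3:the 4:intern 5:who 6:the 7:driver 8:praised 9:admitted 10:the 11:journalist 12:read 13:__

1

The marked gap is the direct object of "read".
Its filler is the fronted wh-phrase "what", at word 1.
(The other dependency links word 4 to a gap after word 8.)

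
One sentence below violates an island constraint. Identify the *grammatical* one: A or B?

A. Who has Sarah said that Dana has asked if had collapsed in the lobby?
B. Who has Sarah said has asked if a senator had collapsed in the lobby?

B

In A, the wh-phrase is extracted from inside a wh-island (introduced by "if"), which blocks movement.
In B, the extraction path crosses only that-complement boundaries, which are transparent.
So B is grammatical.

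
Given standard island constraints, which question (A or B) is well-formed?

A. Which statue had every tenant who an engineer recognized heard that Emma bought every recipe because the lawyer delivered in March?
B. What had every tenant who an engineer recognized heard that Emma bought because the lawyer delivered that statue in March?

In A, the wh-phrase is extracted from inside an adjunct island (introduced by "because"), which blocks movement.
In B, the extraction path crosses only that-complement boundaries, which are transparent.
So B is grammatical.

B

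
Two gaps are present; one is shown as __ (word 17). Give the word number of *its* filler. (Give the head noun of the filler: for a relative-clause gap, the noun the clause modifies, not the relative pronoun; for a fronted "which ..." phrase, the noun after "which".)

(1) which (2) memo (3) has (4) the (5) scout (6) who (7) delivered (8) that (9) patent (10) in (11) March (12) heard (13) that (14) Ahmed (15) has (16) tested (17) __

The marked gap is the direct object of "tested".
Its filler is the fronted wh-phrase "which memo", at word 2.
(The other dependency links word 5 to a gap after word 6.)

2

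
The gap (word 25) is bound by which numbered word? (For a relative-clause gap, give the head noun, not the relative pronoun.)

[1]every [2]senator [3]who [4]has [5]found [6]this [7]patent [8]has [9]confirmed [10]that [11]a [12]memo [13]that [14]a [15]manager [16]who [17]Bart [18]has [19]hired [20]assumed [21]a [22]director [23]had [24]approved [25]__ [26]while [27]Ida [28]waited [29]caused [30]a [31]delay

12

The gap at 25 is the object of "approved", inside a relative clause.
The relative pronoun is "that" (word 13); it is bound by the head noun immediately before it.
Its filler is the head noun "memo", at word 12.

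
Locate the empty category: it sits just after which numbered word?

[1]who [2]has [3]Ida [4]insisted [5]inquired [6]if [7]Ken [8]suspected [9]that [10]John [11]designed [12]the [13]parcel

4

The displaced element is "who" (word 1).
It is linked across 1 clause boundary (Ø).
It functions as the subject of "inquired", so the gap sits immediately after word 4 ("insisted").
Base order: Ida has insisted that who inquired if Ken suspected that John designed the parcel.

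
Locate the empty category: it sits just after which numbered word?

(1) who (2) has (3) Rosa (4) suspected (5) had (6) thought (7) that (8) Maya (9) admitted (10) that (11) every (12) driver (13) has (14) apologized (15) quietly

4

The displaced element is "who" (word 1).
It is linked across 1 clause boundary (Ø).
It functions as the subject of "thought", so the gap sits immediately after word 4 ("suspected").
Base order: Rosa has suspected that who had thought that Maya admitted that every driver has apologized quietly.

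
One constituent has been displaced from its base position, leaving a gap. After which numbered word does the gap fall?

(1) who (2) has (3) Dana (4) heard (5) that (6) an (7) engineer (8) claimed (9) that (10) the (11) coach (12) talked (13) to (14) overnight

13

The displaced element is "who" (word 1).
It is linked across 2 clause boundaries (that → that).
It functions as the object of the preposition "to" of "talked", so the gap sits immediately after word 13 ("to").
Base order: Dana has heard that an engineer claimed that the coach talked to who overnight.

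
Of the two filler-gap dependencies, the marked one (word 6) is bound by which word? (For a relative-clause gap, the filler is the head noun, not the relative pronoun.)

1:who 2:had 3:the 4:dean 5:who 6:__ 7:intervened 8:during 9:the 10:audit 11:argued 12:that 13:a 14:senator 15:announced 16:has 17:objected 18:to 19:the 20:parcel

4

The marked gap is inside the relative clause, the subject of "intervened".
Its filler is the head noun "dean" (via "who"), at word 4.
(The other dependency links word 1 to a gap after word 15.)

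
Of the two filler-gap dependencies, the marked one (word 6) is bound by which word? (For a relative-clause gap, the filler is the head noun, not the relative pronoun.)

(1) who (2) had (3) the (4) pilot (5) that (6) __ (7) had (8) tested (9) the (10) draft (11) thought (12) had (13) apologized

The marked gap is inside the relative clause, the subject of "tested".
Its filler is the head noun "pilot" (via "that"), at word 4.
(The other dependency links word 1 to a gap after word 11.)

4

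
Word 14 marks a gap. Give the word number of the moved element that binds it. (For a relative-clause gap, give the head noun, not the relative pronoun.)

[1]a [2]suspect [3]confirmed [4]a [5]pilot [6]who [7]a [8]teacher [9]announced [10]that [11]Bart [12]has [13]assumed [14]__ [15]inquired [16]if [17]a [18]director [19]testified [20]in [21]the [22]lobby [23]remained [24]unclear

5

The gap at 14 is the subject of "inquired", inside a relative clause.
The relative pronoun is "who" (word 6); it is bound by the head noun immediately before it.
Its filler is the head noun "pilot", at word 5.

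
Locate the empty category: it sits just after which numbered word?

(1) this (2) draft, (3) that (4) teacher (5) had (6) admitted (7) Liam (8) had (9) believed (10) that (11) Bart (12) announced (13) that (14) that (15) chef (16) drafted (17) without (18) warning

The displaced element is "this draft" (word 2).
It is linked across 3 clause boundaries (Ø → that → that).
It functions as the direct object of "drafted", so the gap sits immediately after word 16 ("drafted").
Base order: That teacher had admitted Liam had believed that Bart announced that that chef drafted this draft without warning.

16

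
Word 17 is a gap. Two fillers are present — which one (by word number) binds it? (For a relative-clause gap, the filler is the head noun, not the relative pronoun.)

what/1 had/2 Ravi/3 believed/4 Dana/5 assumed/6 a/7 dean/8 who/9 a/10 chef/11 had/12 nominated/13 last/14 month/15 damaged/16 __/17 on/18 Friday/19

1

The marked gap is the direct object of "damaged".
Its filler is the fronted wh-phrase "what", at word 1.
(The other dependency links word 8 to a gap after word 13.)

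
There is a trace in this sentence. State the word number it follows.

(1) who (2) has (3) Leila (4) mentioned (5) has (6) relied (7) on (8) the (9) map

The displaced element is "who" (word 1).
It is linked across 1 clause boundary (Ø).
It functions as the subject of "relied", so the gap sits immediately after word 4 ("mentioned").
Base order: Leila has mentioned who has relied on the map.

4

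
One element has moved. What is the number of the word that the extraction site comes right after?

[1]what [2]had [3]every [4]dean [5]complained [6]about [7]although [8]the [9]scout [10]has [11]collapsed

The displaced element is "what" (word 1).
It functions as the object of the preposition "about" of "complained", so the gap sits immediately after word 6 ("about").
Base order: Every dean had complained about what although the scout has collapsed.

6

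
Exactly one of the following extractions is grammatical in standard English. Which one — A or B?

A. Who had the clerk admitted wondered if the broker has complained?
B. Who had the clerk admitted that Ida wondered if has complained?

In B, the wh-phrase is extracted from inside a wh-island (introduced by "if"), which blocks movement.
In A, the extraction path crosses only that-complement boundaries, which are transparent.
So A is grammatical.

A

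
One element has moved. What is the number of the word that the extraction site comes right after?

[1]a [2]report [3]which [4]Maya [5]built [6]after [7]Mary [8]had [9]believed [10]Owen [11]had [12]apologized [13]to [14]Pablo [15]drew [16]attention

5

The displaced element is "a report" (word 2).
It functions as the direct object of "built", so the gap sits immediately after word 5 ("built").
Base order: Maya built a report after Mary had believed Owen had apologized to Pablo.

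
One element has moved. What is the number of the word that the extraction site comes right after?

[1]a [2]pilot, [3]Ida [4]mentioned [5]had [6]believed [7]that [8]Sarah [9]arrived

4

The displaced element is "a pilot" (word 2).
It is linked across 1 clause boundary (Ø).
It functions as the subject of "believed", so the gap sits immediately after word 4 ("mentioned").
Base order: Ida mentioned a pilot had believed that Sarah arrived.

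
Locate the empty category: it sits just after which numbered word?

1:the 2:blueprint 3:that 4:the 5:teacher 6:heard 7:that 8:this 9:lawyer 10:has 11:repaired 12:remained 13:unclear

The displaced element is "the blueprint" (word 2).
It is linked across 1 clause boundary (that).
It functions as the direct object of "repaired", so the gap sits immediately after word 11 ("repaired").
Base order: The teacher heard that this lawyer has repaired the blueprint.

11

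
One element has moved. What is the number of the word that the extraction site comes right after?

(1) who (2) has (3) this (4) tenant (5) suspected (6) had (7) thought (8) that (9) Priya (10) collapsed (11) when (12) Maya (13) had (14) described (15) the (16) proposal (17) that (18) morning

The displaced element is "who" (word 1).
It is linked across 1 clause boundary (Ø).
It functions as the subject of "thought", so the gap sits immediately after word 5 ("suspected").
Base order: This tenant has suspected that who had thought that Priya collapsed when Maya had described the proposal that morning.

5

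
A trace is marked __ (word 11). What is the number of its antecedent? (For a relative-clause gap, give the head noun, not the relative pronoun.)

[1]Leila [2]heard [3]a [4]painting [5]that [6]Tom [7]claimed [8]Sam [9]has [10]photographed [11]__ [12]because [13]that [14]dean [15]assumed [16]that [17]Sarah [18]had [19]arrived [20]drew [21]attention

The gap at 11 is the object of "photographed", inside a relative clause.
The relative pronoun is "that" (word 5); it is bound by the head noun immediately before it.
Its filler is the head noun "painting", at word 4.

4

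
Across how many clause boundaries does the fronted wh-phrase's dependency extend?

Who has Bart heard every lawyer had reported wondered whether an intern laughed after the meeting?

2

"who" is extracted from the subject of "wondered".
Boundaries crossed, outermost first: [Ø], [Ø] — 2 in total.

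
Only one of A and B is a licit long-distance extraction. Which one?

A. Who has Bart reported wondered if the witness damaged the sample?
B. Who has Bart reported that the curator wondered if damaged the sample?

A

In B, the wh-phrase is extracted from inside a wh-island (introduced by "if"), which blocks movement.
In A, the extraction path crosses only that-complement boundaries, which are transparent.
So A is grammatical.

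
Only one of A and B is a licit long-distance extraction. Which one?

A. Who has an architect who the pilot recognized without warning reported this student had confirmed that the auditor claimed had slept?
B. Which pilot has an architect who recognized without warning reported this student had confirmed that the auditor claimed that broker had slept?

In B, the wh-phrase is extracted from inside a complex-NP island (relative clause) (introduced by "who"), which blocks movement.
In A, the extraction path crosses only that-complement boundaries, which are transparent.
So A is grammatical.

A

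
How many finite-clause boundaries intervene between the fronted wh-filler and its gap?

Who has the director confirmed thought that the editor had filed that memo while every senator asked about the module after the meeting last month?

1

"who" is extracted from the subject of "thought".
Boundaries crossed, outermost first: [Ø] — 1 in total.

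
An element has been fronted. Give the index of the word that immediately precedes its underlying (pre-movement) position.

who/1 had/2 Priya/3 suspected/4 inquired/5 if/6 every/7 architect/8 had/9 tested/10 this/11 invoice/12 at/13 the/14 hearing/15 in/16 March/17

4

The displaced element is "who" (word 1).
It is linked across 1 clause boundary (Ø).
It functions as the subject of "inquired", so the gap sits immediately after word 4 ("suspected").
Base order: Priya had suspected that who inquired if every architect had tested this invoice at the hearing in March.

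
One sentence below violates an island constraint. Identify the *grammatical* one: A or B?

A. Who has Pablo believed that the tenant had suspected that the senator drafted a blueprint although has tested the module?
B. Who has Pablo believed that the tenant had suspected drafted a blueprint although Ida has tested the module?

In A, the wh-phrase is extracted from inside an adjunct island (introduced by "although"), which blocks movement.
In B, the extraction path crosses only that-complement boundaries, which are transparent.
So B is grammatical.

B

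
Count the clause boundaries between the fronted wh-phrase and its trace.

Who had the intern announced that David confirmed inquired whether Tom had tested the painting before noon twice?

"who" is extracted from the subject of "inquired".
Boundaries crossed, outermost first: [that], [Ø] — 2 in total.

2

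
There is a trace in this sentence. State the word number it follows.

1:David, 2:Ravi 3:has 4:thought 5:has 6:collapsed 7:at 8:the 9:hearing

The displaced element is "David" (word 1).
It is linked across 1 clause boundary (Ø).
It functions as the subject of "collapsed", so the gap sits immediately after word 4 ("thought").
Base order: Ravi has thought that David has collapsed at the hearing.

4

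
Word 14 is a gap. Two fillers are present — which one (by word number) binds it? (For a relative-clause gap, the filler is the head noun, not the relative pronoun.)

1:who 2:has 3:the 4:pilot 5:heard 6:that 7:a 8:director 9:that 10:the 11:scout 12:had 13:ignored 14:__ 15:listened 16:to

The marked gap is inside the relative clause, the direct object of "ignored".
Its filler is the head noun "director" (via "that"), at word 8.
(The other dependency links word 1 to a gap after word 16.)

8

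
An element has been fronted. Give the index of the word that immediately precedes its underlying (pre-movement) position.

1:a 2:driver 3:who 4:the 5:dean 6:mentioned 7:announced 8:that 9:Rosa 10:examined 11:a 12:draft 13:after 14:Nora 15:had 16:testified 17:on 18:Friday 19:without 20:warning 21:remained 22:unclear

The displaced element is "a driver" (word 2).
It is linked across 1 clause boundary (Ø).
It functions as the subject of "announced", so the gap sits immediately after word 6 ("mentioned").
Base order: The dean mentioned that a driver announced that Rosa examined a draft after Nora had testified on Friday without warning.

6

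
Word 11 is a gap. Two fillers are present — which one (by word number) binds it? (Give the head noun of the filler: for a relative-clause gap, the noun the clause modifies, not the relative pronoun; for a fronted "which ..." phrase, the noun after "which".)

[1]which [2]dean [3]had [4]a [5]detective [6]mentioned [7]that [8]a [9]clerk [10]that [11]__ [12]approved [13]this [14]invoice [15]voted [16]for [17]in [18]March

9

The marked gap is inside the relative clause, the subject of "approved".
Its filler is the head noun "clerk" (via "that"), at word 9.
(The other dependency links word 2 to a gap after word 16.)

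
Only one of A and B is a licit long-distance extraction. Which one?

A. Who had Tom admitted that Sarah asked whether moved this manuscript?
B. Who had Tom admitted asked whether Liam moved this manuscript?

In A, the wh-phrase is extracted from inside a wh-island (introduced by "whether"), which blocks movement.
In B, the extraction path crosses only that-complement boundaries, which are transparent.
So B is grammatical.

B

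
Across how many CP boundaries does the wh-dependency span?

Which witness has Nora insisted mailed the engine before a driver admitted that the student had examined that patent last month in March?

"which witness" is extracted from the subject of "mailed".
Boundaries crossed, outermost first: [Ø] — 1 in total.

1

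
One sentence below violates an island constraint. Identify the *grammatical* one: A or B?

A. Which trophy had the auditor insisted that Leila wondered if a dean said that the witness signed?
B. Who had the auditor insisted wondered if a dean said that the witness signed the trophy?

B

In A, the wh-phrase is extracted from inside a wh-island (introduced by "if"), which blocks movement.
In B, the extraction path crosses only that-complement boundaries, which are transparent.
So B is grammatical.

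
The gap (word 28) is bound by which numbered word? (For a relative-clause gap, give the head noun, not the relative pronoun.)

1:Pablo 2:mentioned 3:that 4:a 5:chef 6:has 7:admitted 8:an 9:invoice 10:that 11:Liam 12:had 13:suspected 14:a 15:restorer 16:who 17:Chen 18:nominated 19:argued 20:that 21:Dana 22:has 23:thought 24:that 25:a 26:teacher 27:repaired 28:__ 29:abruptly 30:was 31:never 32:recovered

9

The gap at 28 is the object of "repaired", inside a relative clause.
The relative pronoun is "that" (word 10); it is bound by the head noun immediately before it.
Its filler is the head noun "invoice", at word 9.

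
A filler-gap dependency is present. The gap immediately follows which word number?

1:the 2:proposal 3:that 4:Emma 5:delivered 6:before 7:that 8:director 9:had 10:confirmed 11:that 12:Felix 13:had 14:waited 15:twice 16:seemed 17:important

The displaced element is "the proposal" (word 2).
It functions as the direct object of "delivered", so the gap sits immediately after word 5 ("delivered").
Base order: Emma delivered the proposal before that director had confirmed that Felix had waited twice.

5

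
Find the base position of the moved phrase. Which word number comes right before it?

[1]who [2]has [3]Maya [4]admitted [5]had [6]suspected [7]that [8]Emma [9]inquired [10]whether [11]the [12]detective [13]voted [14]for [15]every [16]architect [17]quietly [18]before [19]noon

4

The displaced element is "who" (word 1).
It is linked across 1 clause boundary (Ø).
It functions as the subject of "suspected", so the gap sits immediately after word 4 ("admitted").
Base order: Maya has admitted who had suspected that Emma inquired whether the detective voted for every architect quietly before noon.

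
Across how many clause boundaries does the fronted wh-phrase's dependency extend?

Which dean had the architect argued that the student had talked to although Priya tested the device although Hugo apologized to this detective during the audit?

1

"which dean" is extracted from the PP object of "talked".
Boundaries crossed, outermost first: [that] — 1 in total.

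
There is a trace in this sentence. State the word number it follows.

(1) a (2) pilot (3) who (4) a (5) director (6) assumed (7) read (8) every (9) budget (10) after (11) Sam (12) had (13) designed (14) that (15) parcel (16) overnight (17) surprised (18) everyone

6

The displaced element is "a pilot" (word 2).
It is linked across 1 clause boundary (Ø).
It functions as the subject of "read", so the gap sits immediately after word 6 ("assumed").
Base order: A director assumed that a pilot read every budget after Sam had designed that parcel overnight.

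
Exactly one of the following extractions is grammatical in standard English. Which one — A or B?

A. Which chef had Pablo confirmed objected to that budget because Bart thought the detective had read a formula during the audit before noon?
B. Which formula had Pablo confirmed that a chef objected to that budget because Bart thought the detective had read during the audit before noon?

In B, the wh-phrase is extracted from inside an adjunct island (introduced by "because"), which blocks movement.
In A, the extraction path crosses only that-complement boundaries, which are transparent.
So A is grammatical.

A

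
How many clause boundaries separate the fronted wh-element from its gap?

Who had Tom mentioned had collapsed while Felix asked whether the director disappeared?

1

"who" is extracted from the subject of "collapsed".
Boundaries crossed, outermost first: [Ø] — 1 in total.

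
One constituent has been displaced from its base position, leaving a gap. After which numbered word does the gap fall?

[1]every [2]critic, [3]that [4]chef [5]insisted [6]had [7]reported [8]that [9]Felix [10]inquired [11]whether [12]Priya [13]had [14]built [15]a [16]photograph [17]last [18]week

5

The displaced element is "every critic" (word 2).
It is linked across 1 clause boundary (Ø).
It functions as the subject of "reported", so the gap sits immediately after word 5 ("insisted").
Base order: That chef insisted that every critic had reported that Felix inquired whether Priya had built a photograph last week.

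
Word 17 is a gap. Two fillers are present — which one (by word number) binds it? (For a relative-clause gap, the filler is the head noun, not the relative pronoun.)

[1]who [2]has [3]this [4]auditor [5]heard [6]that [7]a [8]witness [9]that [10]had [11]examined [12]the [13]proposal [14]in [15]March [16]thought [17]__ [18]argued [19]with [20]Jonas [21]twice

1

The marked gap is the subject of "argued".
Its filler is the fronted wh-phrase "who", at word 1.
(The other dependency links word 8 to a gap after word 9.)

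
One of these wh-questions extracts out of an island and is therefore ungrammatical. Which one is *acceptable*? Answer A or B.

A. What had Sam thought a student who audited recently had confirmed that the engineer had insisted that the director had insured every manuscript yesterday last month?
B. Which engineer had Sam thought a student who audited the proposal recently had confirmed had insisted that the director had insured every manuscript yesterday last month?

B

In A, the wh-phrase is extracted from inside a complex-NP island (relative clause) (introduced by "who"), which blocks movement.
In B, the extraction path crosses only that-complement boundaries, which are transparent.
So B is grammatical.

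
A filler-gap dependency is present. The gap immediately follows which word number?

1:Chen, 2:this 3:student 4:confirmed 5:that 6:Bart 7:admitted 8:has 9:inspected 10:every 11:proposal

The displaced element is "Chen" (word 1).
It is linked across 2 clause boundaries (that → Ø).
It functions as the subject of "inspected", so the gap sits immediately after word 7 ("admitted").
Base order: This student confirmed that Bart admitted Chen has inspected every proposal.

7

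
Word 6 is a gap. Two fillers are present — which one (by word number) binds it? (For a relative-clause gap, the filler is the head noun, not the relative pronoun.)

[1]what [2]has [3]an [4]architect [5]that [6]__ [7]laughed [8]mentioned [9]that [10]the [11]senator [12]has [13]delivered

4

The marked gap is inside the relative clause, the subject of "laughed".
Its filler is the head noun "architect" (via "that"), at word 4.
(The other dependency links word 1 to a gap after word 13.)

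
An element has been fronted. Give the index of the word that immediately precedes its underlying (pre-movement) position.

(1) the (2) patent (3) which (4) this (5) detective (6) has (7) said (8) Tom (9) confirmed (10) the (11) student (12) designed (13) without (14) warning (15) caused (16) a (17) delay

The displaced element is "the patent" (word 2).
It is linked across 2 clause boundaries (Ø → Ø).
It functions as the direct object of "designed", so the gap sits immediately after word 12 ("designed").
Base order: This detective has said Tom confirmed the student designed the patent without warning.

12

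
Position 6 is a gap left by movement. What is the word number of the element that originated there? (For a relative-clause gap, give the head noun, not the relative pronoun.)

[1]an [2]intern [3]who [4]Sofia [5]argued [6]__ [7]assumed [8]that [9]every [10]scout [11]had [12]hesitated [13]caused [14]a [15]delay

The gap at 6 is the subject of "assumed", inside a relative clause.
The relative pronoun is "who" (word 3); it is bound by the head noun immediately before it.
Its filler is the head noun "intern", at word 2.

2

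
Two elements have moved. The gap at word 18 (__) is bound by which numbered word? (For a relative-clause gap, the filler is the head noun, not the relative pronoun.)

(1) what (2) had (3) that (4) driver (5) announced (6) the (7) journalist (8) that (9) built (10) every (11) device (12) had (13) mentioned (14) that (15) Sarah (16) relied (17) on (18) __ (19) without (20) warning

1

The marked gap is the object of the preposition "on" of "relied".
Its filler is the fronted wh-phrase "what", at word 1.
(The other dependency links word 7 to a gap after word 8.)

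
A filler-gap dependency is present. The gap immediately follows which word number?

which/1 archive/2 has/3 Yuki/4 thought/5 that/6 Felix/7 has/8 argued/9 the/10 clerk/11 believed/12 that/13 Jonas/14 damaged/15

15

The displaced element is "which archive" (word 2).
It is linked across 3 clause boundaries (that → Ø → that).
It functions as the direct object of "damaged", so the gap sits immediately after word 15 ("damaged").
Base order: Yuki has thought that Felix has argued the clerk believed that Jonas damaged which archive.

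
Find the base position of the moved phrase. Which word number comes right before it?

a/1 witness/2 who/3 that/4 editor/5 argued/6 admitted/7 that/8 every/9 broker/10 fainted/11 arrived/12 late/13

6

The displaced element is "a witness" (word 2).
It is linked across 1 clause boundary (Ø).
It functions as the subject of "admitted", so the gap sits immediately after word 6 ("argued").
Base order: That editor argued that a witness admitted that every broker fainted.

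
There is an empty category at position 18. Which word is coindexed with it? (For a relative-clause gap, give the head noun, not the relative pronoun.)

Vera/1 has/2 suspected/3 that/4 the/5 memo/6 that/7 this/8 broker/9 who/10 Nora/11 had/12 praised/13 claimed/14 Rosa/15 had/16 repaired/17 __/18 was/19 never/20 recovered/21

6

The gap at 18 is the object of "repaired", inside a relative clause.
The relative pronoun is "that" (word 7); it is bound by the head noun immediately before it.
Its filler is the head noun "memo", at word 6.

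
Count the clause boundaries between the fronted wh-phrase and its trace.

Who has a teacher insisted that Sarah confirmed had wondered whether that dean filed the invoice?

2

"who" is extracted from the subject of "wondered".
Boundaries crossed, outermost first: [that], [Ø] — 2 in total.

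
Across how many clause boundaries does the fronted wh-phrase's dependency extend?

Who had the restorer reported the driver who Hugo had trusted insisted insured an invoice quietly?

2

"who" is extracted from the subject of "insured".
Boundaries crossed, outermost first: [Ø], [Ø] — 2 in total.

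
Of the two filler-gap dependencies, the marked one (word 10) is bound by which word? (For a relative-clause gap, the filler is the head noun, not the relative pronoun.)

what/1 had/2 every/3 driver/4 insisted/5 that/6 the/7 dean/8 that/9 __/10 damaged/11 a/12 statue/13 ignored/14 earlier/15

8

The marked gap is inside the relative clause, the subject of "damaged".
Its filler is the head noun "dean" (via "that"), at word 8.
(The other dependency links word 1 to a gap after word 14.)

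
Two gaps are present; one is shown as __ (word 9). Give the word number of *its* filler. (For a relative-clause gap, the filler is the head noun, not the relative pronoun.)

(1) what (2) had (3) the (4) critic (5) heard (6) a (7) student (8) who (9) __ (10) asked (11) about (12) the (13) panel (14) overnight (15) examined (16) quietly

7

The marked gap is inside the relative clause, the subject of "asked".
Its filler is the head noun "student" (via "who"), at word 7.
(The other dependency links word 1 to a gap after word 15.)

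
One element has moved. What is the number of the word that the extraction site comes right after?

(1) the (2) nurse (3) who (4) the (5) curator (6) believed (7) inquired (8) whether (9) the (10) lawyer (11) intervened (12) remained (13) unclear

6

The displaced element is "the nurse" (word 2).
It is linked across 1 clause boundary (Ø).
It functions as the subject of "inquired", so the gap sits immediately after word 6 ("believed").
Base order: The curator believed the nurse inquired whether the lawyer intervened.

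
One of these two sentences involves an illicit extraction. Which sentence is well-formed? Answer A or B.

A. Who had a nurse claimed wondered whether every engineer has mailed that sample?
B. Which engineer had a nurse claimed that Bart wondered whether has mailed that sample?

In B, the wh-phrase is extracted from inside a wh-island (introduced by "whether"), which blocks movement.
In A, the extraction path crosses only that-complement boundaries, which are transparent.
So A is grammatical.

A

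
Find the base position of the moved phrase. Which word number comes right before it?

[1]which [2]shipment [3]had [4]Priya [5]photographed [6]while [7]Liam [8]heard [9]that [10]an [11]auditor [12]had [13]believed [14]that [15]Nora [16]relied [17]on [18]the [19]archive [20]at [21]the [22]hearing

5

The displaced element is "which shipment" (word 2).
It functions as the direct object of "photographed", so the gap sits immediately after word 5 ("photographed").
Base order: Priya had photographed which shipment while Liam heard that an auditor had believed that Nora relied on the archive at the hearing.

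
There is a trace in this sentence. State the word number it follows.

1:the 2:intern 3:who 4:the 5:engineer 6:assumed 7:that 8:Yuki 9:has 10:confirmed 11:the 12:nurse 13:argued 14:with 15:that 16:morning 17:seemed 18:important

The displaced element is "the intern" (word 2).
It is linked across 2 clause boundaries (that → Ø).
It functions as the object of the preposition "with" of "argued", so the gap sits immediately after word 14 ("with").
Base order: The engineer assumed that Yuki has confirmed the nurse argued with the intern that morning.

14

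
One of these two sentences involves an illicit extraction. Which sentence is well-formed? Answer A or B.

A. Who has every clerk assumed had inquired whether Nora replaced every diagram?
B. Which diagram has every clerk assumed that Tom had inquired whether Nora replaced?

In B, the wh-phrase is extracted from inside a wh-island (introduced by "whether"), which blocks movement.
In A, the extraction path crosses only that-complement boundaries, which are transparent.
So A is grammatical.

A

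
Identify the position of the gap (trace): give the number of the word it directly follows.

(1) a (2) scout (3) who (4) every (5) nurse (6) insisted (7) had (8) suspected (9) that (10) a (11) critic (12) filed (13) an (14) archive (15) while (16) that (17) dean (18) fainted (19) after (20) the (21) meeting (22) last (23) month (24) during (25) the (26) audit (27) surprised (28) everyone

The displaced element is "a scout" (word 2).
It is linked across 1 clause boundary (Ø).
It functions as the subject of "suspected", so the gap sits immediately after word 6 ("insisted").
Base order: Every nurse insisted that a scout had suspected that a critic filed an archive while that dean fainted after the meeting last month during the audit.

6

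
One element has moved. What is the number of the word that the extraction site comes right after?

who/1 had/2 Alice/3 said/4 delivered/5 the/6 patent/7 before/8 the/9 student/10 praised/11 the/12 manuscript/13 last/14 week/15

4

The displaced element is "who" (word 1).
It is linked across 1 clause boundary (Ø).
It functions as the subject of "delivered", so the gap sits immediately after word 4 ("said").
Base order: Alice had said that who delivered the patent before the student praised the manuscript last week.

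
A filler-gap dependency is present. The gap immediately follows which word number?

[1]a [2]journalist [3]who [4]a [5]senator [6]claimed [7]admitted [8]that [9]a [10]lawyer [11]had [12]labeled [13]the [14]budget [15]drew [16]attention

The displaced element is "a journalist" (word 2).
It is linked across 1 clause boundary (Ø).
It functions as the subject of "admitted", so the gap sits immediately after word 6 ("claimed").
Base order: A senator claimed that a journalist admitted that a lawyer had labeled the budget.

6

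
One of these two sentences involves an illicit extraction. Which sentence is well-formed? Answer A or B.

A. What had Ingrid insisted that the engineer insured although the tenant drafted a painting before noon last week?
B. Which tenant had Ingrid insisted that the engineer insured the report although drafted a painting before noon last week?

A

In B, the wh-phrase is extracted from inside an adjunct island (introduced by "although"), which blocks movement.
In A, the extraction path crosses only that-complement boundaries, which are transparent.
So A is grammatical.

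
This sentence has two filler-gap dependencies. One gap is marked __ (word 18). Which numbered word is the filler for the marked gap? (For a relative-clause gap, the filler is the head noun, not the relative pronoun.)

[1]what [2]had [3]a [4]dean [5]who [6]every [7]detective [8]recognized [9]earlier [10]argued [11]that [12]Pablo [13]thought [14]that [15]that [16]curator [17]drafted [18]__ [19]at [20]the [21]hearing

The marked gap is the direct object of "drafted".
Its filler is the fronted wh-phrase "what", at word 1.
(The other dependency links word 4 to a gap after word 8.)

1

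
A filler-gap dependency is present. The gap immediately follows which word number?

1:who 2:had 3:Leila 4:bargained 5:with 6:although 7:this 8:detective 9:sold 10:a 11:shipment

5

The displaced element is "who" (word 1).
It functions as the object of the preposition "with" of "bargained", so the gap sits immediately after word 5 ("with").
Base order: Leila had bargained with who although this detective sold a shipment.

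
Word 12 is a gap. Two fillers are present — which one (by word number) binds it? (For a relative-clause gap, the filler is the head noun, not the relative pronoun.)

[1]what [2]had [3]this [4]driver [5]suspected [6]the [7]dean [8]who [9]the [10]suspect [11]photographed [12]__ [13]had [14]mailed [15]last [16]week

The marked gap is inside the relative clause, the direct object of "photographed".
Its filler is the head noun "dean" (via "who"), at word 7.
(The other dependency links word 1 to a gap after word 14.)

7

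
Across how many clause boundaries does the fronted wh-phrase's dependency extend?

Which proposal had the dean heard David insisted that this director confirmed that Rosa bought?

3

"which proposal" is extracted from the object of "bought".
Boundaries crossed, outermost first: [Ø], [that], [that] — 3 in total.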